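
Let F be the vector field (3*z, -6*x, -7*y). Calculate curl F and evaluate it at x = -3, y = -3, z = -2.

(∇×F)₁ = ∂F₃/∂y − ∂F₂/∂z = -7
(∇×F)₂ = ∂F₁/∂z − ∂F₃/∂x = 3
(∇×F)₃ = ∂F₂/∂x − ∂F₁/∂y = -6
∇×F = (-7, 3, -6)
At (-3, -3, -2): (-7, 3, -6).

(-7, 3, -6)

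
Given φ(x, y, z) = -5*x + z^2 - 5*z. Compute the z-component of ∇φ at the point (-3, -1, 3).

1

(∇φ)_3 = ∂φ/∂z = 2*z - 5
At (-3, -1, 3): 1.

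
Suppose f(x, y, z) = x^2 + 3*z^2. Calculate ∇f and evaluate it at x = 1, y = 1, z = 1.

∂f/∂x = 2*x
∂f/∂y = 0
∂f/∂z = 6*z
∇f = (2*x, 0, 6*z)
At (1, 1, 1): (2, 0, 6).

(2, 0, 6)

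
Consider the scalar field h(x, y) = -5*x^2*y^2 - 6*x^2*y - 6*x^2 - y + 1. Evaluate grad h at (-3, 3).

∂h/∂x = -10*x*y^2 - 12*x*y - 12*x
∂h/∂y = -10*x^2*y - 6*x^2 - 1
∇h = (-10*x*y^2 - 12*x*y - 12*x, -10*x^2*y - 6*x^2 - 1)
At (-3, 3): (414, -325).

(414, -325)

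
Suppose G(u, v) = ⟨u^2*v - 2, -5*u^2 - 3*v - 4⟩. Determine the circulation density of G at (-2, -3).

∂G₂/∂u = -10*u
∂G₁/∂v = u^2
Scalar curl = -u^2 - 10*u
At (-2, -3): 16.

16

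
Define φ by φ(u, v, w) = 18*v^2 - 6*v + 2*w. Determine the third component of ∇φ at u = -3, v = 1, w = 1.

2

(∇φ)_3 = ∂φ/∂w = 2
At (-3, 1, 1): 2.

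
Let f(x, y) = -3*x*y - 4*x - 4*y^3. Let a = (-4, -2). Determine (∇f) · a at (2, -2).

100

∂f/∂x = -3*y - 4
∂f/∂y = -3*x - 12*y^2
∇f at (2, -2) = (2, -54)
∇f · a = (2)(-4) + (-54)(-2) = 100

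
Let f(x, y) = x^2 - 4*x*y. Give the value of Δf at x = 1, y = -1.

2

∂²f/∂x² = 2
∂²f/∂y² = 0
∇²f = 2
At (1, -1): 2.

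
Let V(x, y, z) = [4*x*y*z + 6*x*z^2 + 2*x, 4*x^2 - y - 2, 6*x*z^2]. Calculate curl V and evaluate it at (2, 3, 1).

(0, 42, 8)

(∇×V)₁ = ∂V₃/∂y − ∂V₂/∂z = 0
(∇×V)₂ = ∂V₁/∂z − ∂V₃/∂x = 4*x*y + 12*x*z - 6*z^2
(∇×V)₃ = ∂V₂/∂x − ∂V₁/∂y = -4*x*z + 8*x
∇×V = (0, 4*x*y + 12*x*z - 6*z^2, -4*x*z + 8*x)
At (2, 3, 1): (0, 42, 8).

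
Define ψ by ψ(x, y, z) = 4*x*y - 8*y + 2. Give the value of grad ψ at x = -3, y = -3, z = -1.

(-12, -20, 0)

∂ψ/∂x = 4*y
∂ψ/∂y = 4*x - 8
∂ψ/∂z = 0
∇ψ = (4*y, 4*x - 8, 0)
At (-3, -3, -1): (-12, -20, 0).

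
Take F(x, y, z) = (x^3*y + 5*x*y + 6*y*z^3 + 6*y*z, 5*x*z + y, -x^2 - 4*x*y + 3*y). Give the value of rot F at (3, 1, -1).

(-24, 34, -35)

(∇×F)₁ = ∂F₃/∂y − ∂F₂/∂z = -9*x + 3
(∇×F)₂ = ∂F₁/∂z − ∂F₃/∂x = 2*x + 18*y*z^2 + 10*y
(∇×F)₃ = ∂F₂/∂x − ∂F₁/∂y = -x^3 - 5*x - 6*z^3 - z
∇×F = (-9*x + 3, 2*x + 18*y*z^2 + 10*y, -x^3 - 5*x - 6*z^3 - z)
At (3, 1, -1): (-24, 34, -35).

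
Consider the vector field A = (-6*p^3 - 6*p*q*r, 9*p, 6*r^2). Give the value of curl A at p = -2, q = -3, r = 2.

(0, -36, -15)

(∇×A)₁ = ∂A₃/∂q − ∂A₂/∂r = 0
(∇×A)₂ = ∂A₁/∂r − ∂A₃/∂p = -6*p*q
(∇×A)₃ = ∂A₂/∂p − ∂A₁/∂q = 6*p*r + 9
∇×A = (0, -6*p*q, 6*p*r + 9)
At (-2, -3, 2): (0, -36, -15).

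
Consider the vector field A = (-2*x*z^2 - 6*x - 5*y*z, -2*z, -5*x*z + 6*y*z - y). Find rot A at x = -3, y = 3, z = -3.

(-17, -66, -15)

(∇×A)₁ = ∂A₃/∂y − ∂A₂/∂z = 6*z + 1
(∇×A)₂ = ∂A₁/∂z − ∂A₃/∂x = -4*x*z - 5*y + 5*z
(∇×A)₃ = ∂A₂/∂x − ∂A₁/∂y = 5*z
∇×A = (6*z + 1, -4*x*z - 5*y + 5*z, 5*z)
At (-3, 3, -3): (-17, -66, -15).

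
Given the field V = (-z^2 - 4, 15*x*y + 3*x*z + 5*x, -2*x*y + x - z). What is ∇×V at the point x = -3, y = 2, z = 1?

(∇×V)₁ = ∂V₃/∂y − ∂V₂/∂z = -5*x
(∇×V)₂ = ∂V₁/∂z − ∂V₃/∂x = 2*y - 2*z - 1
(∇×V)₃ = ∂V₂/∂x − ∂V₁/∂y = 15*y + 3*z + 5
∇×V = (-5*x, 2*y - 2*z - 1, 15*y + 3*z + 5)
At (-3, 2, 1): (15, 1, 38).

(15, 1, 38)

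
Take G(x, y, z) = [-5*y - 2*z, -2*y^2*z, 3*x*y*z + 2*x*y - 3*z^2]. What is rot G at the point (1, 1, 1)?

(7, -7, 5)

(∇×G)₁ = ∂G₃/∂y − ∂G₂/∂z = 3*x*z + 2*x + 2*y^2
(∇×G)₂ = ∂G₁/∂z − ∂G₃/∂x = -3*y*z - 2*y - 2
(∇×G)₃ = ∂G₂/∂x − ∂G₁/∂y = 5
∇×G = (3*x*z + 2*x + 2*y^2, -3*y*z - 2*y - 2, 5)
At (1, 1, 1): (7, -7, 5).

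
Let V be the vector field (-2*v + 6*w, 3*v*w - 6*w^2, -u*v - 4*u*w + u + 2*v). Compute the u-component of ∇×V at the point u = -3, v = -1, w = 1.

20

(∇×V)_1 = ∂V₃/∂v − ∂V₂/∂w
= -u + 2 − (3*v - 12*w)
= -u - 3*v + 12*w + 2
At (-3, -1, 1): 20.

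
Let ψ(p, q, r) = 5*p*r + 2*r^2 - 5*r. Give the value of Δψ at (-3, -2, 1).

∂²ψ/∂p² = 0
∂²ψ/∂q² = 0
∂²ψ/∂r² = 4
∇²ψ = 4
At (-3, -2, 1): 4.

4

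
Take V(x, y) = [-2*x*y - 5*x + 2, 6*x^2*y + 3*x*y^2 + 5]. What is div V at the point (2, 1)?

29

∂V₁/∂x = -2*y - 5
∂V₂/∂y = 6*x^2 + 6*x*y
∇·V = 6*x^2 + 6*x*y - 2*y - 5
At (2, 1): 29.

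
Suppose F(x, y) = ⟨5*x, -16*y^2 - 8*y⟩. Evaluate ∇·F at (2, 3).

-99

∂F₁/∂x = 5
∂F₂/∂y = -32*y - 8
∇·F = -32*y - 3
At (2, 3): -99.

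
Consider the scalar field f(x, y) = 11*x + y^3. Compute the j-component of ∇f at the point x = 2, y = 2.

12

(∇f)_2 = ∂f/∂y = 3*y^2
At (2, 2): 12.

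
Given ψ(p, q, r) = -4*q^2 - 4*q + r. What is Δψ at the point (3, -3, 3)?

∂²ψ/∂p² = 0
∂²ψ/∂q² = -8
∂²ψ/∂r² = 0
∇²ψ = -8
At (3, -3, 3): -8.

-8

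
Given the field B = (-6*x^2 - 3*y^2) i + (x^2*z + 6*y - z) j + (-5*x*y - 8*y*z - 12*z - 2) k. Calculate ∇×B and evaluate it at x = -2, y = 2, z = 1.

(∇×B)₁ = ∂B₃/∂y − ∂B₂/∂z = -x^2 - 5*x - 8*z + 1
(∇×B)₂ = ∂B₁/∂z − ∂B₃/∂x = 5*y
(∇×B)₃ = ∂B₂/∂x − ∂B₁/∂y = 2*x*z + 6*y
∇×B = (-x^2 - 5*x - 8*z + 1, 5*y, 2*x*z + 6*y)
At (-2, 2, 1): (-1, 10, 8).

(-1, 10, 8)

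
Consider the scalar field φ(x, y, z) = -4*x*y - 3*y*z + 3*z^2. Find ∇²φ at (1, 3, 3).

∂²φ/∂x² = 0
∂²φ/∂y² = 0
∂²φ/∂z² = 6
∇²φ = 6
At (1, 3, 3): 6.

6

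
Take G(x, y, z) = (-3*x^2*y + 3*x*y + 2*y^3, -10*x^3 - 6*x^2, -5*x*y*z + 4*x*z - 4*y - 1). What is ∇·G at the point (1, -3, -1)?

∂G₁/∂x = -6*x*y + 3*y
∂G₂/∂y = 0
∂G₃/∂z = -5*x*y + 4*x
∇·G = -11*x*y + 4*x + 3*y
At (1, -3, -1): 28.

28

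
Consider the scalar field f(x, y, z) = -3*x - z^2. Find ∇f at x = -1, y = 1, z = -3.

∂f/∂x = -3
∂f/∂y = 0
∂f/∂z = -2*z
∇f = (-3, 0, -2*z)
At (-1, 1, -3): (-3, 0, 6).

(-3, 0, 6)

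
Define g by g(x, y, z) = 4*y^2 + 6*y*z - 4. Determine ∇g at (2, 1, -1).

∂g/∂x = 0
∂g/∂y = 8*y + 6*z
∂g/∂z = 6*y
∇g = (0, 8*y + 6*z, 6*y)
At (2, 1, -1): (0, 2, 6).

(0, 2, 6)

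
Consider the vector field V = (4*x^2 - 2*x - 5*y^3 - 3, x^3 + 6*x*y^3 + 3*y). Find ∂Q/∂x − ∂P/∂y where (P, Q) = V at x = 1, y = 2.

111

∂V₂/∂x = 3*x^2 + 6*y^3
∂V₁/∂y = -15*y^2
Scalar curl = 3*x^2 + 6*y^3 + 15*y^2
At (1, 2): 111.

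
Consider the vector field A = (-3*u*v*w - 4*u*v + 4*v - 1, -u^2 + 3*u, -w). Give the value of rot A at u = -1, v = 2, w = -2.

(∇×A)₁ = ∂A₃/∂v − ∂A₂/∂w = 0
(∇×A)₂ = ∂A₁/∂w − ∂A₃/∂u = -3*u*v
(∇×A)₃ = ∂A₂/∂u − ∂A₁/∂v = 3*u*w + 2*u - 1
∇×A = (0, -3*u*v, 3*u*w + 2*u - 1)
At (-1, 2, -2): (0, 6, 3).

(0, 6, 3)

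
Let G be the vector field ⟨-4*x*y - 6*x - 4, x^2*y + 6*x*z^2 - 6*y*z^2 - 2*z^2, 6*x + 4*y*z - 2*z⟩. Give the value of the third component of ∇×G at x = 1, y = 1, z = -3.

60

(∇×G)_3 = ∂G₂/∂x − ∂G₁/∂y
= 2*x*y + 6*z^2 − (-4*x)
= 2*x*y + 4*x + 6*z^2
At (1, 1, -3): 60.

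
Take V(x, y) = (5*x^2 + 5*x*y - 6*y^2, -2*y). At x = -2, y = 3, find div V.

∂V₁/∂x = 10*x + 5*y
∂V₂/∂y = -2
∇·V = 10*x + 5*y - 2
At (-2, 3): -7.

-7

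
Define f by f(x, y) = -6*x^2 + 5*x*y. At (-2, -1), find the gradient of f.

∂f/∂x = -12*x + 5*y
∂f/∂y = 5*x
∇f = (-12*x + 5*y, 5*x)
At (-2, -1): (19, -10).

(19, -10)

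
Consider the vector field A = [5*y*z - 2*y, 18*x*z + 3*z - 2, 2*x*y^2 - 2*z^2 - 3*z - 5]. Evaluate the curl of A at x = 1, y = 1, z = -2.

(∇×A)₁ = ∂A₃/∂y − ∂A₂/∂z = 4*x*y - 18*x - 3
(∇×A)₂ = ∂A₁/∂z − ∂A₃/∂x = -2*y^2 + 5*y
(∇×A)₃ = ∂A₂/∂x − ∂A₁/∂y = 13*z + 2
∇×A = (4*x*y - 18*x - 3, -2*y^2 + 5*y, 13*z + 2)
At (1, 1, -2): (-17, 3, -24).

(-17, 3, -24)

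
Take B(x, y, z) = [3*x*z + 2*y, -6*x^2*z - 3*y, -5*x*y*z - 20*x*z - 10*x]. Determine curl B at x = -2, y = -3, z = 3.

(∇×B)₁ = ∂B₃/∂y − ∂B₂/∂z = 6*x^2 - 5*x*z
(∇×B)₂ = ∂B₁/∂z − ∂B₃/∂x = 3*x + 5*y*z + 20*z + 10
(∇×B)₃ = ∂B₂/∂x − ∂B₁/∂y = -12*x*z - 2
∇×B = (6*x^2 - 5*x*z, 3*x + 5*y*z + 20*z + 10, -12*x*z - 2)
At (-2, -3, 3): (54, 19, 70).

(54, 19, 70)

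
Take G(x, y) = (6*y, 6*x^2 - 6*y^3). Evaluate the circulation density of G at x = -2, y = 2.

∂G₂/∂x = 12*x
∂G₁/∂y = 6
Scalar curl = 12*x - 6
At (-2, 2): -30.

-30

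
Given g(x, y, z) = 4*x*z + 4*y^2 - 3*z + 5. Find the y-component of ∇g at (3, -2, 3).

(∇g)_2 = ∂g/∂y = 8*y
At (3, -2, 3): -16.

-16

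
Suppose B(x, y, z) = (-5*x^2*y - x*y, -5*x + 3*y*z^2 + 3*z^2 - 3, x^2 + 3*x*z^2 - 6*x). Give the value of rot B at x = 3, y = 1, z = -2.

(∇×B)₁ = ∂B₃/∂y − ∂B₂/∂z = -6*y*z - 6*z
(∇×B)₂ = ∂B₁/∂z − ∂B₃/∂x = -2*x - 3*z^2 + 6
(∇×B)₃ = ∂B₂/∂x − ∂B₁/∂y = 5*x^2 + x - 5
∇×B = (-6*y*z - 6*z, -2*x - 3*z^2 + 6, 5*x^2 + x - 5)
At (3, 1, -2): (24, -12, 43).

(24, -12, 43)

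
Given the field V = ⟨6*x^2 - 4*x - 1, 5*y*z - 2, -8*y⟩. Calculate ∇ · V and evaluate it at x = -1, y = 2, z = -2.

-26

∂V₁/∂x = 12*x - 4
∂V₂/∂y = 5*z
∂V₃/∂z = 0
∇·V = 12*x + 5*z - 4
At (-1, 2, -2): -26.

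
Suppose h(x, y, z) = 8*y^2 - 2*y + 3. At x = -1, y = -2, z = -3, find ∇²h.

16

∂²h/∂x² = 0
∂²h/∂y² = 16
∂²h/∂z² = 0
∇²h = 16
At (-1, -2, -3): 16.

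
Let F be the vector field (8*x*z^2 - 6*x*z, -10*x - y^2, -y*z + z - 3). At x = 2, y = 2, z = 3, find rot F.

(-3, 84, -10)

(∇×F)₁ = ∂F₃/∂y − ∂F₂/∂z = -z
(∇×F)₂ = ∂F₁/∂z − ∂F₃/∂x = 16*x*z - 6*x
(∇×F)₃ = ∂F₂/∂x − ∂F₁/∂y = -10
∇×F = (-z, 16*x*z - 6*x, -10)
At (2, 2, 3): (-3, 84, -10).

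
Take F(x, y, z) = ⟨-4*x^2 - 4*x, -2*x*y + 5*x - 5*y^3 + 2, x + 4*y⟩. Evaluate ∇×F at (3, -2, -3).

(∇×F)₁ = ∂F₃/∂y − ∂F₂/∂z = 4
(∇×F)₂ = ∂F₁/∂z − ∂F₃/∂x = -1
(∇×F)₃ = ∂F₂/∂x − ∂F₁/∂y = -2*y + 5
∇×F = (4, -1, -2*y + 5)
At (3, -2, -3): (4, -1, 9).

(4, -1, 9)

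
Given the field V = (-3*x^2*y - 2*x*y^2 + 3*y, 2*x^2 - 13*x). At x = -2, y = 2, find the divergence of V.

∂V₁/∂x = -6*x*y - 2*y^2
∂V₂/∂y = 0
∇·V = -6*x*y - 2*y^2
At (-2, 2): 16.

16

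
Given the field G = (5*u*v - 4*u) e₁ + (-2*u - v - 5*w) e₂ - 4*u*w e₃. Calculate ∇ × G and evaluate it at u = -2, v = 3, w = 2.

(5, 8, 8)

(∇×G)₁ = ∂G₃/∂v − ∂G₂/∂w = 5
(∇×G)₂ = ∂G₁/∂w − ∂G₃/∂u = 4*w
(∇×G)₃ = ∂G₂/∂u − ∂G₁/∂v = -5*u - 2
∇×G = (5, 4*w, -5*u - 2)
At (-2, 3, 2): (5, 8, 8).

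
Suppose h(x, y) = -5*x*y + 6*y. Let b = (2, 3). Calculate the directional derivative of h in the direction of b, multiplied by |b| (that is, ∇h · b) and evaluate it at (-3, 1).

53

∂h/∂x = -5*y
∂h/∂y = -5*x + 6
∇h at (-3, 1) = (-5, 21)
∇h · b = (-5)(2) + (21)(3) = 53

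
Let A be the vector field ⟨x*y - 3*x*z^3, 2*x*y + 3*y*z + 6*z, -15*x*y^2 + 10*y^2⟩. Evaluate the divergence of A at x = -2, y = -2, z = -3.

∂A₁/∂x = y - 3*z^3
∂A₂/∂y = 2*x + 3*z
∂A₃/∂z = 0
∇·A = 2*x + y - 3*z^3 + 3*z
At (-2, -2, -3): 66.

66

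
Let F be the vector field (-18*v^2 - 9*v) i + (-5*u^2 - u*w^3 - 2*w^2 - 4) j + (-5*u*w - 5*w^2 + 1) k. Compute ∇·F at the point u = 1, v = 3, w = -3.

∂F₁/∂u = 0
∂F₂/∂v = 0
∂F₃/∂w = -5*u - 10*w
∇·F = -5*u - 10*w
At (1, 3, -3): 25.

25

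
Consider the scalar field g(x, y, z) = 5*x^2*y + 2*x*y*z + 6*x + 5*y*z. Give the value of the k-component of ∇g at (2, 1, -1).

9

(∇g)_3 = ∂g/∂z = 2*x*y + 5*y
At (2, 1, -1): 9.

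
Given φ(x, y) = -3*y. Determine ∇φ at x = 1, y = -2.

(0, -3)

∂φ/∂x = 0
∂φ/∂y = -3
∇φ = (0, -3)
At (1, -2): (0, -3).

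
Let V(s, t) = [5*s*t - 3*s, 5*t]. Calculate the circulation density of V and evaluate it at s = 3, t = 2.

-15

∂V₂/∂s = 0
∂V₁/∂t = 5*s
Scalar curl = -5*s
At (3, 2): -15.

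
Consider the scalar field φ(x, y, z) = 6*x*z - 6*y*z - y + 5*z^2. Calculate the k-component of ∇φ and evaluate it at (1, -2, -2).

-2

(∇φ)_3 = ∂φ/∂z = 6*x - 6*y + 10*z
At (1, -2, -2): -2.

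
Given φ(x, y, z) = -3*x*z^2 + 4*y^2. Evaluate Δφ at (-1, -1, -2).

14

∂²φ/∂x² = 0
∂²φ/∂y² = 8
∂²φ/∂z² = -6*x
∇²φ = -6*x + 8
At (-1, -1, -2): 14.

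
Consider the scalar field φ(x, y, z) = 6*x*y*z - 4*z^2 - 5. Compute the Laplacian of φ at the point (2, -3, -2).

-8

∂²φ/∂x² = 0
∂²φ/∂y² = 0
∂²φ/∂z² = -8
∇²φ = -8
At (2, -3, -2): -8.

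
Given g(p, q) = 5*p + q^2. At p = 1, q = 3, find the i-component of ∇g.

(∇g)_1 = ∂g/∂p = 5
At (1, 3): 5.

5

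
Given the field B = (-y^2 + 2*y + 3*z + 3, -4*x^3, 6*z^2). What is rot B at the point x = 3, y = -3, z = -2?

(∇×B)₁ = ∂B₃/∂y − ∂B₂/∂z = 0
(∇×B)₂ = ∂B₁/∂z − ∂B₃/∂x = 3
(∇×B)₃ = ∂B₂/∂x − ∂B₁/∂y = -12*x^2 + 2*y - 2
∇×B = (0, 3, -12*x^2 + 2*y - 2)
At (3, -3, -2): (0, 3, -116).

(0, 3, -116)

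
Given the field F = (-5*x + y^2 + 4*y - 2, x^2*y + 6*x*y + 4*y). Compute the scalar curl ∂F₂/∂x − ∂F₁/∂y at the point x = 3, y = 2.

16

∂F₂/∂x = 2*x*y + 6*y
∂F₁/∂y = 2*y + 4
Scalar curl = 2*x*y + 4*y - 4
At (3, 2): 16.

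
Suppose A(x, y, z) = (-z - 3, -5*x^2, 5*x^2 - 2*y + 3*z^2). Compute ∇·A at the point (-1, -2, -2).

∂A₁/∂x = 0
∂A₂/∂y = 0
∂A₃/∂z = 6*z
∇·A = 6*z
At (-1, -2, -2): -12.

-12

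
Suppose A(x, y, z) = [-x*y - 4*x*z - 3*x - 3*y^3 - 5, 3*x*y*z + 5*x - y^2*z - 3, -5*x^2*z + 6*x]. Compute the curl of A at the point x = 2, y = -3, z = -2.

(∇×A)₁ = ∂A₃/∂y − ∂A₂/∂z = -3*x*y + y^2
(∇×A)₂ = ∂A₁/∂z − ∂A₃/∂x = 10*x*z - 4*x - 6
(∇×A)₃ = ∂A₂/∂x − ∂A₁/∂y = x + 9*y^2 + 3*y*z + 5
∇×A = (-3*x*y + y^2, 10*x*z - 4*x - 6, x + 9*y^2 + 3*y*z + 5)
At (2, -3, -2): (27, -54, 106).

(27, -54, 106)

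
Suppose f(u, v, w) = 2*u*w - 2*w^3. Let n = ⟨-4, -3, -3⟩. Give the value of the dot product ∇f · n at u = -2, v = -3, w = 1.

∂f/∂u = 2*w
∂f/∂v = 0
∂f/∂w = 2*u - 6*w^2
∇f at (-2, -3, 1) = (2, 0, -10)
∇f · n = (2)(-4) + (0)(-3) + (-10)(-3) = 22

22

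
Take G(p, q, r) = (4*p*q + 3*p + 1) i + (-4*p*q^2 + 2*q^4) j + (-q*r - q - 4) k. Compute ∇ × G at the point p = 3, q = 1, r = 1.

(∇×G)₁ = ∂G₃/∂q − ∂G₂/∂r = -r - 1
(∇×G)₂ = ∂G₁/∂r − ∂G₃/∂p = 0
(∇×G)₃ = ∂G₂/∂p − ∂G₁/∂q = -4*p - 4*q^2
∇×G = (-r - 1, 0, -4*p - 4*q^2)
At (3, 1, 1): (-2, 0, -16).

(-2, 0, -16)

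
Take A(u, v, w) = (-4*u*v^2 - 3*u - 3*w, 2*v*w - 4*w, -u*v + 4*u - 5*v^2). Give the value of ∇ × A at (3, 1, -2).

(-11, -6, 24)

(∇×A)₁ = ∂A₃/∂v − ∂A₂/∂w = -u - 12*v + 4
(∇×A)₂ = ∂A₁/∂w − ∂A₃/∂u = v - 7
(∇×A)₃ = ∂A₂/∂u − ∂A₁/∂v = 8*u*v
∇×A = (-u - 12*v + 4, v - 7, 8*u*v)
At (3, 1, -2): (-11, -6, 24).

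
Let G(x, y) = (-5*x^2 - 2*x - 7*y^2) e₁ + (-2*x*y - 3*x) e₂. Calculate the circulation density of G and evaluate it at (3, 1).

∂G₂/∂x = -2*y - 3
∂G₁/∂y = -14*y
Scalar curl = 12*y - 3
At (3, 1): 9.

9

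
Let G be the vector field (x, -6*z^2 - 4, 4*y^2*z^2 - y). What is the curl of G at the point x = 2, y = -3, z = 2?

(∇×G)₁ = ∂G₃/∂y − ∂G₂/∂z = 8*y*z^2 + 12*z - 1
(∇×G)₂ = ∂G₁/∂z − ∂G₃/∂x = 0
(∇×G)₃ = ∂G₂/∂x − ∂G₁/∂y = 0
∇×G = (8*y*z^2 + 12*z - 1, 0, 0)
At (2, -3, 2): (-73, 0, 0).

(-73, 0, 0)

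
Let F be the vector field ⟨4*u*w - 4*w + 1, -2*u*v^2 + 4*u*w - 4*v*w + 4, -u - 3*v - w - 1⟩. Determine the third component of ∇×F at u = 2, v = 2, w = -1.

(∇×F)_3 = ∂F₂/∂u − ∂F₁/∂v
= -2*v^2 + 4*w − (0)
= -2*v^2 + 4*w
At (2, 2, -1): -12.

-12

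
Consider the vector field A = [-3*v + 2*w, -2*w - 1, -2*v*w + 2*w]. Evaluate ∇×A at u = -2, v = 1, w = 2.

(∇×A)₁ = ∂A₃/∂v − ∂A₂/∂w = -2*w + 2
(∇×A)₂ = ∂A₁/∂w − ∂A₃/∂u = 2
(∇×A)₃ = ∂A₂/∂u − ∂A₁/∂v = 3
∇×A = (-2*w + 2, 2, 3)
At (-2, 1, 2): (-2, 2, 3).

(-2, 2, 3)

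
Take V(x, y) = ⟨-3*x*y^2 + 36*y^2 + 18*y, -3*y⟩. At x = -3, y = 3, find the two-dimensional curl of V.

-288

∂V₂/∂x = 0
∂V₁/∂y = -6*x*y + 72*y + 18
Scalar curl = 6*x*y - 72*y - 18
At (-3, 3): -288.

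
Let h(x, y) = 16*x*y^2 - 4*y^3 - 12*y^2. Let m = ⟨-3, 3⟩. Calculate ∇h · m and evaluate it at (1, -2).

-384

∂h/∂x = 16*y^2
∂h/∂y = 32*x*y - 12*y^2 - 24*y
∇h at (1, -2) = (64, -64)
∇h · m = (64)(-3) + (-64)(3) = -384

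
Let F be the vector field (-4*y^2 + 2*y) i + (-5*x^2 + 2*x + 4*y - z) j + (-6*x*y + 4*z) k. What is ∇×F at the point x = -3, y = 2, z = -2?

(19, 12, 46)

(∇×F)₁ = ∂F₃/∂y − ∂F₂/∂z = -6*x + 1
(∇×F)₂ = ∂F₁/∂z − ∂F₃/∂x = 6*y
(∇×F)₃ = ∂F₂/∂x − ∂F₁/∂y = -10*x + 8*y
∇×F = (-6*x + 1, 6*y, -10*x + 8*y)
At (-3, 2, -2): (19, 12, 46).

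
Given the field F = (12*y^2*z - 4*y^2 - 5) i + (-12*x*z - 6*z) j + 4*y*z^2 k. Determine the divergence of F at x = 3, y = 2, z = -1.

∂F₁/∂x = 0
∂F₂/∂y = 0
∂F₃/∂z = 8*y*z
∇·F = 8*y*z
At (3, 2, -1): -16.

-16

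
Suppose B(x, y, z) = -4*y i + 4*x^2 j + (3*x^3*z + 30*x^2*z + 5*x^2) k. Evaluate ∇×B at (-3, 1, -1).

(0, -69, -20)

(∇×B)₁ = ∂B₃/∂y − ∂B₂/∂z = 0
(∇×B)₂ = ∂B₁/∂z − ∂B₃/∂x = -9*x^2*z - 60*x*z - 10*x
(∇×B)₃ = ∂B₂/∂x − ∂B₁/∂y = 8*x + 4
∇×B = (0, -9*x^2*z - 60*x*z - 10*x, 8*x + 4)
At (-3, 1, -1): (0, -69, -20).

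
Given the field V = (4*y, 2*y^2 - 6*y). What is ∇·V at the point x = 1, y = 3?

6

∂V₁/∂x = 0
∂V₂/∂y = 4*y - 6
∇·V = 4*y - 6
At (1, 3): 6.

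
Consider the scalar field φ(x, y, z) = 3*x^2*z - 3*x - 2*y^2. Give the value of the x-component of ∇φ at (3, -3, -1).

-21

(∇φ)_1 = ∂φ/∂x = 6*x*z - 3
At (3, -3, -1): -21.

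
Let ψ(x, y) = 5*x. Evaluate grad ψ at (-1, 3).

∂ψ/∂x = 5
∂ψ/∂y = 0
∇ψ = (5, 0)
At (-1, 3): (5, 0).

(5, 0)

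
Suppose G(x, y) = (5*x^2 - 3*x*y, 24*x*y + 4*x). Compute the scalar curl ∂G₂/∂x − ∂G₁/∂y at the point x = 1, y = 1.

∂G₂/∂x = 24*y + 4
∂G₁/∂y = -3*x
Scalar curl = 3*x + 24*y + 4
At (1, 1): 31.

31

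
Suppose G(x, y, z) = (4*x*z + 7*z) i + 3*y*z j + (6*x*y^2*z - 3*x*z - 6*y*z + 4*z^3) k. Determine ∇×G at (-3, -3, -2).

(-195, 97, 0)

(∇×G)₁ = ∂G₃/∂y − ∂G₂/∂z = 12*x*y*z - 3*y - 6*z
(∇×G)₂ = ∂G₁/∂z − ∂G₃/∂x = 4*x - 6*y^2*z + 3*z + 7
(∇×G)₃ = ∂G₂/∂x − ∂G₁/∂y = 0
∇×G = (12*x*y*z - 3*y - 6*z, 4*x - 6*y^2*z + 3*z + 7, 0)
At (-3, -3, -2): (-195, 97, 0).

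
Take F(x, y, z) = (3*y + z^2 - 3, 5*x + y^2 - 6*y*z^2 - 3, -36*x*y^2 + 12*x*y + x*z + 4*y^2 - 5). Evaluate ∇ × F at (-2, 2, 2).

(∇×F)₁ = ∂F₃/∂y − ∂F₂/∂z = -72*x*y + 12*x + 12*y*z + 8*y
(∇×F)₂ = ∂F₁/∂z − ∂F₃/∂x = 36*y^2 - 12*y + z
(∇×F)₃ = ∂F₂/∂x − ∂F₁/∂y = 2
∇×F = (-72*x*y + 12*x + 12*y*z + 8*y, 36*y^2 - 12*y + z, 2)
At (-2, 2, 2): (328, 122, 2).

(328, 122, 2)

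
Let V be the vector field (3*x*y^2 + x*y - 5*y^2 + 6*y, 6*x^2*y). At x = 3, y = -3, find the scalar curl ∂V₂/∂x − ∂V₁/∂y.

-93

∂V₂/∂x = 12*x*y
∂V₁/∂y = 6*x*y + x - 10*y + 6
Scalar curl = 6*x*y - x + 10*y - 6
At (3, -3): -93.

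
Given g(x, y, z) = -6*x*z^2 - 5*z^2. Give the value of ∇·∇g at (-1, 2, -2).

∂²g/∂x² = 0
∂²g/∂y² = 0
∂²g/∂z² = -2*(6*x + 5)
∇²g = -12*x - 10
At (-1, 2, -2): 2.

2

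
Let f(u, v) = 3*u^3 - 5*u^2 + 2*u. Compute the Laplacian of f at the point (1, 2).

8

∂²f/∂u² = 2*(9*u - 5)
∂²f/∂v² = 0
∇²f = 18*u - 10
At (1, 2): 8.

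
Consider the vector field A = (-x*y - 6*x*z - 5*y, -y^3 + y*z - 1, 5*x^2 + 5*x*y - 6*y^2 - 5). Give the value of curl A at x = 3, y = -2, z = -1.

(∇×A)₁ = ∂A₃/∂y − ∂A₂/∂z = 5*x - 13*y
(∇×A)₂ = ∂A₁/∂z − ∂A₃/∂x = -16*x - 5*y
(∇×A)₃ = ∂A₂/∂x − ∂A₁/∂y = x + 5
∇×A = (5*x - 13*y, -16*x - 5*y, x + 5)
At (3, -2, -1): (41, -38, 8).

(41, -38, 8)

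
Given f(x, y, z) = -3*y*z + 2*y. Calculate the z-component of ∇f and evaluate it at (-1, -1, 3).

(∇f)_3 = ∂f/∂z = -3*y
At (-1, -1, 3): 3.

3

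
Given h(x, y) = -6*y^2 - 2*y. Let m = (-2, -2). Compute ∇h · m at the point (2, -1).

-20

∂h/∂x = 0
∂h/∂y = -12*y - 2
∇h at (2, -1) = (0, 10)
∇h · m = (0)(-2) + (10)(-2) = -20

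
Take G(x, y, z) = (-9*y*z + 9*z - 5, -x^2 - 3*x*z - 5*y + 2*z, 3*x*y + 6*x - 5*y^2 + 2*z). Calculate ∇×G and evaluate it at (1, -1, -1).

(∇×G)₁ = ∂G₃/∂y − ∂G₂/∂z = 6*x - 10*y - 2
(∇×G)₂ = ∂G₁/∂z − ∂G₃/∂x = -12*y + 3
(∇×G)₃ = ∂G₂/∂x − ∂G₁/∂y = -2*x + 6*z
∇×G = (6*x - 10*y - 2, -12*y + 3, -2*x + 6*z)
At (1, -1, -1): (14, 15, -8).

(14, 15, -8)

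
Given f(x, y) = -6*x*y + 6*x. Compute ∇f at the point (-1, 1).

∂f/∂x = -6*y + 6
∂f/∂y = -6*x
∇f = (-6*y + 6, -6*x)
At (-1, 1): (0, 6).

(0, 6)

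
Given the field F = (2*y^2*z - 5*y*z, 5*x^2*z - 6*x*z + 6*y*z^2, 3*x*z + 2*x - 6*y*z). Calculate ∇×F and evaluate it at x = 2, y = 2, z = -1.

(22, -1, -11)

(∇×F)₁ = ∂F₃/∂y − ∂F₂/∂z = -5*x^2 + 6*x - 12*y*z - 6*z
(∇×F)₂ = ∂F₁/∂z − ∂F₃/∂x = 2*y^2 - 5*y - 3*z - 2
(∇×F)₃ = ∂F₂/∂x − ∂F₁/∂y = 10*x*z - 4*y*z - z
∇×F = (-5*x^2 + 6*x - 12*y*z - 6*z, 2*y^2 - 5*y - 3*z - 2, 10*x*z - 4*y*z - z)
At (2, 2, -1): (22, -1, -11).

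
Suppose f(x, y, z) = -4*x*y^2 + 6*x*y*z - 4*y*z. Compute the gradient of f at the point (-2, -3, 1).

∂f/∂x = -4*y^2 + 6*y*z
∂f/∂y = -8*x*y + 6*x*z - 4*z
∂f/∂z = 6*x*y - 4*y
∇f = (-4*y^2 + 6*y*z, -8*x*y + 6*x*z - 4*z, 6*x*y - 4*y)
At (-2, -3, 1): (-54, -64, 48).

(-54, -64, 48)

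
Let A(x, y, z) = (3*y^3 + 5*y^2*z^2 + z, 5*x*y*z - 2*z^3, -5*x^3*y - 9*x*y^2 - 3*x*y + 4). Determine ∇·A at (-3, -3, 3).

∂A₁/∂x = 0
∂A₂/∂y = 5*x*z
∂A₃/∂z = 0
∇·A = 5*x*z
At (-3, -3, 3): -45.

-45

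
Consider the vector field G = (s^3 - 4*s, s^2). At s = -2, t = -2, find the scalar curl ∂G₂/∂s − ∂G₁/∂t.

∂G₂/∂s = 2*s
∂G₁/∂t = 0
Scalar curl = 2*s
At (-2, -2): -4.

-4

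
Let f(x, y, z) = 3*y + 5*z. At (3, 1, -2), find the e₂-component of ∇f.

(∇f)_2 = ∂f/∂y = 3
At (3, 1, -2): 3.

3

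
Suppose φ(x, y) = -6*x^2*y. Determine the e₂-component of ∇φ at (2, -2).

(∇φ)_2 = ∂φ/∂y = -6*x^2
At (2, -2): -24.

-24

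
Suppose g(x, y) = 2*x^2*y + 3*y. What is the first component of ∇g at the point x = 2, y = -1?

-8

(∇g)_1 = ∂g/∂x = 4*x*y
At (2, -1): -8.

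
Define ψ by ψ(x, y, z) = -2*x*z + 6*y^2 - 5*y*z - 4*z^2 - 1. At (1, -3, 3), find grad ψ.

∂ψ/∂x = -2*z
∂ψ/∂y = 12*y - 5*z
∂ψ/∂z = -2*x - 5*y - 8*z
∇ψ = (-2*z, 12*y - 5*z, -2*x - 5*y - 8*z)
At (1, -3, 3): (-6, -51, -11).

(-6, -51, -11)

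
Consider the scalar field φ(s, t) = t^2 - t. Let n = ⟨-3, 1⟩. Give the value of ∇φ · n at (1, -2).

-5

∂φ/∂s = 0
∂φ/∂t = 2*t - 1
∇φ at (1, -2) = (0, -5)
∇φ · n = (0)(-3) + (-5)(1) = -5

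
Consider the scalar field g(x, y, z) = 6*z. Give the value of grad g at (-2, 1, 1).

(0, 0, 6)

∂g/∂x = 0
∂g/∂y = 0
∂g/∂z = 6
∇g = (0, 0, 6)
At (-2, 1, 1): (0, 0, 6).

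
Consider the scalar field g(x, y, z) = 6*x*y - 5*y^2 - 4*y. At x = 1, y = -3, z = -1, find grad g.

∂g/∂x = 6*y
∂g/∂y = 6*x - 10*y - 4
∂g/∂z = 0
∇g = (6*y, 6*x - 10*y - 4, 0)
At (1, -3, -1): (-18, 32, 0).

(-18, 32, 0)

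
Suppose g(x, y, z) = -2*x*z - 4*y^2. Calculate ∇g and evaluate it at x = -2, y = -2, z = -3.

∂g/∂x = -2*z
∂g/∂y = -8*y
∂g/∂z = -2*x
∇g = (-2*z, -8*y, -2*x)
At (-2, -2, -3): (6, 16, 4).

(6, 16, 4)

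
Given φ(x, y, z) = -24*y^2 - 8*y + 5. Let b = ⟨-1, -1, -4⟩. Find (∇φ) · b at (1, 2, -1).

∂φ/∂x = 0
∂φ/∂y = -48*y - 8
∂φ/∂z = 0
∇φ at (1, 2, -1) = (0, -104, 0)
∇φ · b = (0)(-1) + (-104)(-1) + (0)(-4) = 104

104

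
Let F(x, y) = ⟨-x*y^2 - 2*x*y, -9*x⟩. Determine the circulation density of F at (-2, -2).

∂F₂/∂x = -9
∂F₁/∂y = -2*x*y - 2*x
Scalar curl = 2*x*y + 2*x - 9
At (-2, -2): -5.

-5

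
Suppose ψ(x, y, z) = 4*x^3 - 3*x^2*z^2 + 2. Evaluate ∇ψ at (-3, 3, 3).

∂ψ/∂x = 12*x^2 - 6*x*z^2
∂ψ/∂y = 0
∂ψ/∂z = -6*x^2*z
∇ψ = (12*x^2 - 6*x*z^2, 0, -6*x^2*z)
At (-3, 3, 3): (270, 0, -162).

(270, 0, -162)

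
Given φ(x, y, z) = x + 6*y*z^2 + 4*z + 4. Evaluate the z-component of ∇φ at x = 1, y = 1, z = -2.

-20

(∇φ)_3 = ∂φ/∂z = 12*y*z + 4
At (1, 1, -2): -20.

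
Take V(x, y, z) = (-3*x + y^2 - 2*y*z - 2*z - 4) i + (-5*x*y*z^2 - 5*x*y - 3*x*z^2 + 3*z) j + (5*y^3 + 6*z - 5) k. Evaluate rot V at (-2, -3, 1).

(∇×V)₁ = ∂V₃/∂y − ∂V₂/∂z = 10*x*y*z + 6*x*z + 15*y^2 - 3
(∇×V)₂ = ∂V₁/∂z − ∂V₃/∂x = -2*y - 2
(∇×V)₃ = ∂V₂/∂x − ∂V₁/∂y = -5*y*z^2 - 7*y - 3*z^2 + 2*z
∇×V = (10*x*y*z + 6*x*z + 15*y^2 - 3, -2*y - 2, -5*y*z^2 - 7*y - 3*z^2 + 2*z)
At (-2, -3, 1): (180, 4, 35).

(180, 4, 35)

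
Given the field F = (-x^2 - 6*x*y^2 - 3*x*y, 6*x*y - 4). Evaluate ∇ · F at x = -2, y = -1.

-11

∂F₁/∂x = -2*x - 6*y^2 - 3*y
∂F₂/∂y = 6*x
∇·F = 4*x - 6*y^2 - 3*y
At (-2, -1): -11.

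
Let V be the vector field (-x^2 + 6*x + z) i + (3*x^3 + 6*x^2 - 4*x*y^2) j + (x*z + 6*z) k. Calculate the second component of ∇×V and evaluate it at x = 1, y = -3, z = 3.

-2

(∇×V)_2 = ∂V₁/∂z − ∂V₃/∂x
= 1 − (z)
= -z + 1
At (1, -3, 3): -2.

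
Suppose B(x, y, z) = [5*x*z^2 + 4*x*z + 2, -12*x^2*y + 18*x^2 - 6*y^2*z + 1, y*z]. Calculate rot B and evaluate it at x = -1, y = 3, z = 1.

(55, -14, 36)

(∇×B)₁ = ∂B₃/∂y − ∂B₂/∂z = 6*y^2 + z
(∇×B)₂ = ∂B₁/∂z − ∂B₃/∂x = 10*x*z + 4*x
(∇×B)₃ = ∂B₂/∂x − ∂B₁/∂y = -24*x*y + 36*x
∇×B = (6*y^2 + z, 10*x*z + 4*x, -24*x*y + 36*x)
At (-1, 3, 1): (55, -14, 36).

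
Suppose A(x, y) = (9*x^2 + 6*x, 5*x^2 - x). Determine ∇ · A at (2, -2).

42

∂A₁/∂x = 18*x + 6
∂A₂/∂y = 0
∇·A = 18*x + 6
At (2, -2): 42.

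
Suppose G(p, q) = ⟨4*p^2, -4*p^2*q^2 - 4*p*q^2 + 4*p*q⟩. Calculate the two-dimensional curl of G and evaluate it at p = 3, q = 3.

-240

∂G₂/∂p = -8*p*q^2 - 4*q^2 + 4*q
∂G₁/∂q = 0
Scalar curl = -8*p*q^2 - 4*q^2 + 4*q
At (3, 3): -240.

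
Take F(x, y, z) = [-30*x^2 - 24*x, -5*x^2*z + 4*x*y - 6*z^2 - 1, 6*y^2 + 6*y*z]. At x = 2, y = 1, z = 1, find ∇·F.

-130

∂F₁/∂x = -60*x - 24
∂F₂/∂y = 4*x
∂F₃/∂z = 6*y
∇·F = -56*x + 6*y - 24
At (2, 1, 1): -130.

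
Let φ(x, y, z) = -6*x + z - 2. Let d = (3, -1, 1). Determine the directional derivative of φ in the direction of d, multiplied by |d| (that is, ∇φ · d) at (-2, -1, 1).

-17

∂φ/∂x = -6
∂φ/∂y = 0
∂φ/∂z = 1
∇φ at (-2, -1, 1) = (-6, 0, 1)
∇φ · d = (-6)(3) + (0)(-1) + (1)(1) = -17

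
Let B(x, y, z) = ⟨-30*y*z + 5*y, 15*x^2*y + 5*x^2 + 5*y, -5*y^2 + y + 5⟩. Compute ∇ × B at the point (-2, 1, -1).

(-9, -30, -115)

(∇×B)₁ = ∂B₃/∂y − ∂B₂/∂z = -10*y + 1
(∇×B)₂ = ∂B₁/∂z − ∂B₃/∂x = -30*y
(∇×B)₃ = ∂B₂/∂x − ∂B₁/∂y = 30*x*y + 10*x + 30*z - 5
∇×B = (-10*y + 1, -30*y, 30*x*y + 10*x + 30*z - 5)
At (-2, 1, -1): (-9, -30, -115).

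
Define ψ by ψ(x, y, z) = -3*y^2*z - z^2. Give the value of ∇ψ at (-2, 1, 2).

(0, -12, -7)

∂ψ/∂x = 0
∂ψ/∂y = -6*y*z
∂ψ/∂z = -3*y^2 - 2*z
∇ψ = (0, -6*y*z, -3*y^2 - 2*z)
At (-2, 1, 2): (0, -12, -7).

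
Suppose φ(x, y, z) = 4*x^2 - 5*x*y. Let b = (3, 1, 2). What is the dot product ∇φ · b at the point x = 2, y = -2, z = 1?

68

∂φ/∂x = 8*x - 5*y
∂φ/∂y = -5*x
∂φ/∂z = 0
∇φ at (2, -2, 1) = (26, -10, 0)
∇φ · b = (26)(3) + (-10)(1) + (0)(2) = 68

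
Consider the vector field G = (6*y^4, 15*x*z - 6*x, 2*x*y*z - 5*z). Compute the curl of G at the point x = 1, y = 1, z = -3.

(∇×G)₁ = ∂G₃/∂y − ∂G₂/∂z = 2*x*z - 15*x
(∇×G)₂ = ∂G₁/∂z − ∂G₃/∂x = -2*y*z
(∇×G)₃ = ∂G₂/∂x − ∂G₁/∂y = -24*y^3 + 15*z - 6
∇×G = (2*x*z - 15*x, -2*y*z, -24*y^3 + 15*z - 6)
At (1, 1, -3): (-21, 6, -75).

(-21, 6, -75)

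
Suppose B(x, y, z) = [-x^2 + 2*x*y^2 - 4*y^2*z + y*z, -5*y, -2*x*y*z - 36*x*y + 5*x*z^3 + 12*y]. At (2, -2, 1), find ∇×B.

(∇×B)₁ = ∂B₃/∂y − ∂B₂/∂z = -2*x*z - 36*x + 12
(∇×B)₂ = ∂B₁/∂z − ∂B₃/∂x = -4*y^2 + 2*y*z + 37*y - 5*z^3
(∇×B)₃ = ∂B₂/∂x − ∂B₁/∂y = -4*x*y + 8*y*z - z
∇×B = (-2*x*z - 36*x + 12, -4*y^2 + 2*y*z + 37*y - 5*z^3, -4*x*y + 8*y*z - z)
At (2, -2, 1): (-64, -99, -1).

(-64, -99, -1)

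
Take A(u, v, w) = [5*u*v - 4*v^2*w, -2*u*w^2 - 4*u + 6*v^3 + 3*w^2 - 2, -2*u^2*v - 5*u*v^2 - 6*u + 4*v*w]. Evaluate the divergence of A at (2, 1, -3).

27

∂A₁/∂u = 5*v
∂A₂/∂v = 18*v^2
∂A₃/∂w = 4*v
∇·A = 18*v^2 + 9*v
At (2, 1, -3): 27.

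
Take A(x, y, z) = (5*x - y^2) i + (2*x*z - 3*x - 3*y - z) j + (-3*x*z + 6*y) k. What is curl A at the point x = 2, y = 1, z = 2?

(∇×A)₁ = ∂A₃/∂y − ∂A₂/∂z = -2*x + 7
(∇×A)₂ = ∂A₁/∂z − ∂A₃/∂x = 3*z
(∇×A)₃ = ∂A₂/∂x − ∂A₁/∂y = 2*y + 2*z - 3
∇×A = (-2*x + 7, 3*z, 2*y + 2*z - 3)
At (2, 1, 2): (3, 6, 3).

(3, 6, 3)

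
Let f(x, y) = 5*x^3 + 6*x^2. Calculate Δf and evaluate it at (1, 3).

∂²f/∂x² = 6*(5*x + 2)
∂²f/∂y² = 0
∇²f = 30*x + 12
At (1, 3): 42.

42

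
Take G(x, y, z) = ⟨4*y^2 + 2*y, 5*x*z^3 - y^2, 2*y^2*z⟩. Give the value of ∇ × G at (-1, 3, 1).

(∇×G)₁ = ∂G₃/∂y − ∂G₂/∂z = -15*x*z^2 + 4*y*z
(∇×G)₂ = ∂G₁/∂z − ∂G₃/∂x = 0
(∇×G)₃ = ∂G₂/∂x − ∂G₁/∂y = -8*y + 5*z^3 - 2
∇×G = (-15*x*z^2 + 4*y*z, 0, -8*y + 5*z^3 - 2)
At (-1, 3, 1): (27, 0, -21).

(27, 0, -21)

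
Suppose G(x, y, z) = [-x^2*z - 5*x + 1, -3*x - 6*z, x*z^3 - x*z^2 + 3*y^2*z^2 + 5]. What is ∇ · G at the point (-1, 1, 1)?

2

∂G₁/∂x = -2*x*z - 5
∂G₂/∂y = 0
∂G₃/∂z = 3*x*z^2 - 2*x*z + 6*y^2*z
∇·G = 3*x*z^2 - 4*x*z + 6*y^2*z - 5
At (-1, 1, 1): 2.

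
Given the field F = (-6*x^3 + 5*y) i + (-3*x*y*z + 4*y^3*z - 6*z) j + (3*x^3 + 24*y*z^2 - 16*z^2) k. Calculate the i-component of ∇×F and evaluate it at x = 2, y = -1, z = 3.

220

(∇×F)_1 = ∂F₃/∂y − ∂F₂/∂z
= 24*z^2 − (-3*x*y + 4*y^3 - 6)
= 3*x*y - 4*y^3 + 24*z^2 + 6
At (2, -1, 3): 220.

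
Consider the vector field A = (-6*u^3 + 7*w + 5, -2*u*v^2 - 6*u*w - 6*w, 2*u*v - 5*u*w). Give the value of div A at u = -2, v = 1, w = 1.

∂A₁/∂u = -18*u^2
∂A₂/∂v = -4*u*v
∂A₃/∂w = -5*u
∇·A = -18*u^2 - 4*u*v - 5*u
At (-2, 1, 1): -54.

-54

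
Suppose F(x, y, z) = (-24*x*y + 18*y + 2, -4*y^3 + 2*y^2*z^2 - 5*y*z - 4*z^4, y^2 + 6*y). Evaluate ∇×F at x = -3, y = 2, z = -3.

(-364, 0, -90)

(∇×F)₁ = ∂F₃/∂y − ∂F₂/∂z = -4*y^2*z + 7*y + 16*z^3 + 6
(∇×F)₂ = ∂F₁/∂z − ∂F₃/∂x = 0
(∇×F)₃ = ∂F₂/∂x − ∂F₁/∂y = 24*x - 18
∇×F = (-4*y^2*z + 7*y + 16*z^3 + 6, 0, 24*x - 18)
At (-3, 2, -3): (-364, 0, -90).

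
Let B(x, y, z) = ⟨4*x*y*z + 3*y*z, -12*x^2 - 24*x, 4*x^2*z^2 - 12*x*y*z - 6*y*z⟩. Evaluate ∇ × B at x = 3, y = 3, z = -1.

(∇×B)₁ = ∂B₃/∂y − ∂B₂/∂z = -12*x*z - 6*z
(∇×B)₂ = ∂B₁/∂z − ∂B₃/∂x = 4*x*y - 8*x*z^2 + 12*y*z + 3*y
(∇×B)₃ = ∂B₂/∂x − ∂B₁/∂y = -4*x*z - 24*x - 3*z - 24
∇×B = (-12*x*z - 6*z, 4*x*y - 8*x*z^2 + 12*y*z + 3*y, -4*x*z - 24*x - 3*z - 24)
At (3, 3, -1): (42, -15, -81).

(42, -15, -81)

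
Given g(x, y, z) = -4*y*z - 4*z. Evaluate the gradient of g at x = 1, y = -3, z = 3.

∂g/∂x = 0
∂g/∂y = -4*z
∂g/∂z = -4*y - 4
∇g = (0, -4*z, -4*y - 4)
At (1, -3, 3): (0, -12, 8).

(0, -12, 8)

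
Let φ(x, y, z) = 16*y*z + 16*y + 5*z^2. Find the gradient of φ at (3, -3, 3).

∂φ/∂x = 0
∂φ/∂y = 16*z + 16
∂φ/∂z = 16*y + 10*z
∇φ = (0, 16*z + 16, 16*y + 10*z)
At (3, -3, 3): (0, 64, -18).

(0, 64, -18)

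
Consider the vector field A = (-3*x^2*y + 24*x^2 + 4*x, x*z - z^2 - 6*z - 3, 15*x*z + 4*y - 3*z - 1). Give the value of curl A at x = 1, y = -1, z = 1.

(∇×A)₁ = ∂A₃/∂y − ∂A₂/∂z = -x + 2*z + 10
(∇×A)₂ = ∂A₁/∂z − ∂A₃/∂x = -15*z
(∇×A)₃ = ∂A₂/∂x − ∂A₁/∂y = 3*x^2 + z
∇×A = (-x + 2*z + 10, -15*z, 3*x^2 + z)
At (1, -1, 1): (11, -15, 4).

(11, -15, 4)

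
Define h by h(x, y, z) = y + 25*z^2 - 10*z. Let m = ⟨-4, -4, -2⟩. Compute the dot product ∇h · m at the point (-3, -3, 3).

-284

∂h/∂x = 0
∂h/∂y = 1
∂h/∂z = 50*z - 10
∇h at (-3, -3, 3) = (0, 1, 140)
∇h · m = (0)(-4) + (1)(-4) + (140)(-2) = -284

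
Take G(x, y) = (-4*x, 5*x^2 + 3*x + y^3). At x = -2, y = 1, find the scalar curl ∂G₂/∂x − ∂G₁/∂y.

∂G₂/∂x = 10*x + 3
∂G₁/∂y = 0
Scalar curl = 10*x + 3
At (-2, 1): -17.

-17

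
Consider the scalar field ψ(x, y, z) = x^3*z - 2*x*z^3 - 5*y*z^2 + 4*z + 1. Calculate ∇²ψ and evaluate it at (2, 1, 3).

-46

∂²ψ/∂x² = 6*x*z
∂²ψ/∂y² = 0
∂²ψ/∂z² = -2*(6*x*z + 5*y)
∇²ψ = -6*x*z - 10*y
At (2, 1, 3): -46.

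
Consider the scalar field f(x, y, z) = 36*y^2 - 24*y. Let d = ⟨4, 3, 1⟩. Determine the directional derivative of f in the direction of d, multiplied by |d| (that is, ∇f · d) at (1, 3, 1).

576

∂f/∂x = 0
∂f/∂y = 72*y - 24
∂f/∂z = 0
∇f at (1, 3, 1) = (0, 192, 0)
∇f · d = (0)(4) + (192)(3) + (0)(1) = 576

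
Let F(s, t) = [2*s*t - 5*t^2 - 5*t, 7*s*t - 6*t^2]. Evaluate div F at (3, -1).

31

∂F₁/∂s = 2*t
∂F₂/∂t = 7*s - 12*t
∇·F = 7*s - 10*t
At (3, -1): 31.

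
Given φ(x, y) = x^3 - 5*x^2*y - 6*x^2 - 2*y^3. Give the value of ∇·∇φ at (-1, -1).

∂²φ/∂x² = 2*(3*x - 5*y - 6)
∂²φ/∂y² = -12*y
∇²φ = 6*x - 22*y - 12
At (-1, -1): 4.

4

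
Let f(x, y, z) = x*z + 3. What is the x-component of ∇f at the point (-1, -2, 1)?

1

(∇f)_1 = ∂f/∂x = z
At (-1, -2, 1): 1.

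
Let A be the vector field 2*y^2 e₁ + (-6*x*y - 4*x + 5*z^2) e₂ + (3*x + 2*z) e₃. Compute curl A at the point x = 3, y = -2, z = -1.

(10, -3, 16)

(∇×A)₁ = ∂A₃/∂y − ∂A₂/∂z = -10*z
(∇×A)₂ = ∂A₁/∂z − ∂A₃/∂x = -3
(∇×A)₃ = ∂A₂/∂x − ∂A₁/∂y = -10*y - 4
∇×A = (-10*z, -3, -10*y - 4)
At (3, -2, -1): (10, -3, 16).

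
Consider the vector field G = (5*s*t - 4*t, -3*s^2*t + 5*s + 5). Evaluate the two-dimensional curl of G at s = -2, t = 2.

∂G₂/∂s = -6*s*t + 5
∂G₁/∂t = 5*s - 4
Scalar curl = -6*s*t - 5*s + 9
At (-2, 2): 43.

43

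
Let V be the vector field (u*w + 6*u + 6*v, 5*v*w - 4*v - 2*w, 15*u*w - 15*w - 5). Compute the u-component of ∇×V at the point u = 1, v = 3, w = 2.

(∇×V)_1 = ∂V₃/∂v − ∂V₂/∂w
= 0 − (5*v - 2)
= -5*v + 2
At (1, 3, 2): -13.

-13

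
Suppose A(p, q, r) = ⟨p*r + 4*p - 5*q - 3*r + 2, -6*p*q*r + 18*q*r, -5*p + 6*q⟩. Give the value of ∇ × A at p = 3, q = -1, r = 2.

(6, 5, 17)

(∇×A)₁ = ∂A₃/∂q − ∂A₂/∂r = 6*p*q - 18*q + 6
(∇×A)₂ = ∂A₁/∂r − ∂A₃/∂p = p + 2
(∇×A)₃ = ∂A₂/∂p − ∂A₁/∂q = -6*q*r + 5
∇×A = (6*p*q - 18*q + 6, p + 2, -6*q*r + 5)
At (3, -1, 2): (6, 5, 17).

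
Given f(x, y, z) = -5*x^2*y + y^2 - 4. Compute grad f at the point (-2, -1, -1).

(-20, -22, 0)

∂f/∂x = -10*x*y
∂f/∂y = -5*x^2 + 2*y
∂f/∂z = 0
∇f = (-10*x*y, -5*x^2 + 2*y, 0)
At (-2, -1, -1): (-20, -22, 0).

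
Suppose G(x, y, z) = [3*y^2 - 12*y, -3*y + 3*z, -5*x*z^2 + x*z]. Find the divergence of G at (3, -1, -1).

30

∂G₁/∂x = 0
∂G₂/∂y = -3
∂G₃/∂z = -10*x*z + x
∇·G = -10*x*z + x - 3
At (3, -1, -1): 30.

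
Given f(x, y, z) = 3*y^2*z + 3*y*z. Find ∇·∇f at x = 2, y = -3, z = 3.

∂²f/∂x² = 0
∂²f/∂y² = 6*z
∂²f/∂z² = 0
∇²f = 6*z
At (2, -3, 3): 18.

18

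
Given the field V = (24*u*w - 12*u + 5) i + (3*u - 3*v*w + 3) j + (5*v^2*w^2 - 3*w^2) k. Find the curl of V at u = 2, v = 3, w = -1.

(∇×V)₁ = ∂V₃/∂v − ∂V₂/∂w = 10*v*w^2 + 3*v
(∇×V)₂ = ∂V₁/∂w − ∂V₃/∂u = 24*u
(∇×V)₃ = ∂V₂/∂u − ∂V₁/∂v = 3
∇×V = (10*v*w^2 + 3*v, 24*u, 3)
At (2, 3, -1): (39, 48, 3).

(39, 48, 3)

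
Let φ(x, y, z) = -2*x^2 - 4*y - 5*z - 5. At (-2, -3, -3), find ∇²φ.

-4

∂²φ/∂x² = -4
∂²φ/∂y² = 0
∂²φ/∂z² = 0
∇²φ = -4
At (-2, -3, -3): -4.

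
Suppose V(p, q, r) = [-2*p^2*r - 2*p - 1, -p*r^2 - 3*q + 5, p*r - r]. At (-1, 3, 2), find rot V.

(∇×V)₁ = ∂V₃/∂q − ∂V₂/∂r = 2*p*r
(∇×V)₂ = ∂V₁/∂r − ∂V₃/∂p = -2*p^2 - r
(∇×V)₃ = ∂V₂/∂p − ∂V₁/∂q = -r^2
∇×V = (2*p*r, -2*p^2 - r, -r^2)
At (-1, 3, 2): (-4, -4, -4).

(-4, -4, -4)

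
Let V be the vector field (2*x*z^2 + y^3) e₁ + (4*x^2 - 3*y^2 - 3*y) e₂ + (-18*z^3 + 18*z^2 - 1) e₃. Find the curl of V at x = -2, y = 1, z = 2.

(∇×V)₁ = ∂V₃/∂y − ∂V₂/∂z = 0
(∇×V)₂ = ∂V₁/∂z − ∂V₃/∂x = 4*x*z
(∇×V)₃ = ∂V₂/∂x − ∂V₁/∂y = 8*x - 3*y^2
∇×V = (0, 4*x*z, 8*x - 3*y^2)
At (-2, 1, 2): (0, -16, -19).

(0, -16, -19)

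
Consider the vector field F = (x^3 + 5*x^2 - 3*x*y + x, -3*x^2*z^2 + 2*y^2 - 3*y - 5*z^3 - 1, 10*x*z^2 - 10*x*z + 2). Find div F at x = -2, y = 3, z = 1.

-27

∂F₁/∂x = 3*x^2 + 10*x - 3*y + 1
∂F₂/∂y = 4*y - 3
∂F₃/∂z = 20*x*z - 10*x
∇·F = 3*x^2 + 20*x*z + y - 2
At (-2, 3, 1): -27.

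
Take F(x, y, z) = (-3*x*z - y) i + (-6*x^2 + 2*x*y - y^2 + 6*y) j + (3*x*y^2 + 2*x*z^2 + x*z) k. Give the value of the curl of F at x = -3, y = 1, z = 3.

(-18, -15, 39)

(∇×F)₁ = ∂F₃/∂y − ∂F₂/∂z = 6*x*y
(∇×F)₂ = ∂F₁/∂z − ∂F₃/∂x = -3*x - 3*y^2 - 2*z^2 - z
(∇×F)₃ = ∂F₂/∂x − ∂F₁/∂y = -12*x + 2*y + 1
∇×F = (6*x*y, -3*x - 3*y^2 - 2*z^2 - z, -12*x + 2*y + 1)
At (-3, 1, 3): (-18, -15, 39).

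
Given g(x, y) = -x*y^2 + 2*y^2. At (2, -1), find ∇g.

(-1, 0)

∂g/∂x = -y^2
∂g/∂y = -2*x*y + 4*y
∇g = (-y^2, -2*x*y + 4*y)
At (2, -1): (-1, 0).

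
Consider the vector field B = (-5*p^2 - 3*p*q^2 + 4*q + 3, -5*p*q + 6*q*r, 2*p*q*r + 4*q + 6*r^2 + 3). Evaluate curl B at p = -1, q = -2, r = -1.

(∇×B)₁ = ∂B₃/∂q − ∂B₂/∂r = 2*p*r - 6*q + 4
(∇×B)₂ = ∂B₁/∂r − ∂B₃/∂p = -2*q*r
(∇×B)₃ = ∂B₂/∂p − ∂B₁/∂q = 6*p*q - 5*q - 4
∇×B = (2*p*r - 6*q + 4, -2*q*r, 6*p*q - 5*q - 4)
At (-1, -2, -1): (18, -4, 18).

(18, -4, 18)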